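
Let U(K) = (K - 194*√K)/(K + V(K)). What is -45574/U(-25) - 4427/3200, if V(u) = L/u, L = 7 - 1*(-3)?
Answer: -3870979967/120515200 + 1122852212*I/941525 ≈ -32.12 + 1192.6*I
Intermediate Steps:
L = 10 (L = 7 + 3 = 10)
V(u) = 10/u
U(K) = (K - 194*√K)/(K + 10/K)
-45574/U(-25) - 4427/3200 = -45574*(10 + (-25)²)/((-25)² - (-24250)*I) - 4427/3200 = -45574*(10 + 625)/(625 - (-24250)*I) - 4427*1/3200 = -(5787898/188305 - 1122852212*I/941525) - 4427/3200 = -45574*16129*(125/127 - 4850*I/127)/23538125 - 4427/3200 = -735063046*(125/127 - 4850*I/127)/23538125 - 4427/3200 = -4427/3200 - 735063046*(125/127 - 4850*I/127)/23538125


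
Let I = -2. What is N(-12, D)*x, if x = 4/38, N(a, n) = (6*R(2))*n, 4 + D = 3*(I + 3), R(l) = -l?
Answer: 24/19 ≈ 1.2632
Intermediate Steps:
D = -1 (D = -4 + 3*(-2 + 3) = -4 + 3*1 = -4 + 3 = -1)
N(a, n) = -12*n (N(a, n) = (6*(-1*2))*n = (6*(-2))*n = -12*n)
x = 2/19 (x = 4*(1/38) = 2/19 ≈ 0.10526)
N(-12, D)*x = -12*(-1)*(2/19) = 12*(2/19) = 24/19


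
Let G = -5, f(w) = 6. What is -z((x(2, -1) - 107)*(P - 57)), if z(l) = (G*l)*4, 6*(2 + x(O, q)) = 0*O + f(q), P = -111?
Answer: 362880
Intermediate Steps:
x(O, q) = -1 (x(O, q) = -2 + (0*O + 6)/6 = -2 + (0 + 6)/6 = -2 + (⅙)*6 = -2 + 1 = -1)
z(l) = -20*l (z(l) = -5*l*4 = -20*l)
-z((x(2, -1) - 107)*(P - 57)) = -(-20)*(-1 - 107)*(-111 - 57) = -(-20)*(-108*(-168)) = -(-20)*18144 = -1*(-362880) = 362880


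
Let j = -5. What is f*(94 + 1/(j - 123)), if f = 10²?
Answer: 300775/32 ≈ 9399.2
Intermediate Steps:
f = 100
f*(94 + 1/(j - 123)) = 100*(94 + 1/(-5 - 123)) = 100*(94 + 1/(-128)) = 100*(94 - 1/128) = 100*(12031/128) = 300775/32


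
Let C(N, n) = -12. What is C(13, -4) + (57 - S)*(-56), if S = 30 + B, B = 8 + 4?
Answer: -852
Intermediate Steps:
B = 12
S = 42 (S = 30 + 12 = 42)
C(13, -4) + (57 - S)*(-56) = -12 + (57 - 1*42)*(-56) = -12 + (57 - 42)*(-56) = -12 + 15*(-56) = -12 - 840 = -852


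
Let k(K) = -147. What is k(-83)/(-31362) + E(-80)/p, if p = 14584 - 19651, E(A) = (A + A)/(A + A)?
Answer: 237829/52970418 ≈ 0.0044898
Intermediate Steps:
E(A) = 1 (E(A) = (2*A)/((2*A)) = (2*A)*(1/(2*A)) = 1)
p = -5067
k(-83)/(-31362) + E(-80)/p = -147/(-31362) + 1/(-5067) = -147*(-1/31362) + 1*(-1/5067) = 49/10454 - 1/5067 = 237829/52970418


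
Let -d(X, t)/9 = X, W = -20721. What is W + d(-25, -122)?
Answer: -20496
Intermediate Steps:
d(X, t) = -9*X
W + d(-25, -122) = -20721 - 9*(-25) = -20721 + 225 = -20496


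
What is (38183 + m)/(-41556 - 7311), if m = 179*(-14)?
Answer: -35677/48867 ≈ -0.73008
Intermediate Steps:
m = -2506
(38183 + m)/(-41556 - 7311) = (38183 - 2506)/(-41556 - 7311) = 35677/(-48867) = 35677*(-1/48867) = -35677/48867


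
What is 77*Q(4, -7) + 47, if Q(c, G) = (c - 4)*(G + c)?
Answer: 47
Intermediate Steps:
Q(c, G) = (-4 + c)*(G + c)
77*Q(4, -7) + 47 = 77*(4² - 4*(-7) - 4*4 - 7*4) + 47 = 77*(16 + 28 - 16 - 28) + 47 = 77*0 + 47 = 0 + 47 = 47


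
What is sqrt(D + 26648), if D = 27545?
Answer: sqrt(54193) ≈ 232.79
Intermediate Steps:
sqrt(D + 26648) = sqrt(27545 + 26648) = sqrt(54193)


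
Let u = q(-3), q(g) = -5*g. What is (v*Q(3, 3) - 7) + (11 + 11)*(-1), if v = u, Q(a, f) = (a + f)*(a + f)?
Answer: 511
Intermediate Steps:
Q(a, f) = (a + f)²
u = 15 (u = -5*(-3) = 15)
v = 15
(v*Q(3, 3) - 7) + (11 + 11)*(-1) = (15*(3 + 3)² - 7) + (11 + 11)*(-1) = (15*6² - 7) + 22*(-1) = (15*36 - 7) - 22 = (540 - 7) - 22 = 533 - 22 = 511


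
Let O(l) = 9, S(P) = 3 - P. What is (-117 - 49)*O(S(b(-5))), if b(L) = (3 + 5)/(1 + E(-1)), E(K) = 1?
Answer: -1494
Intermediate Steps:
b(L) = 4 (b(L) = (3 + 5)/(1 + 1) = 8/2 = 8*(1/2) = 4)
(-117 - 49)*O(S(b(-5))) = (-117 - 49)*9 = -166*9 = -1494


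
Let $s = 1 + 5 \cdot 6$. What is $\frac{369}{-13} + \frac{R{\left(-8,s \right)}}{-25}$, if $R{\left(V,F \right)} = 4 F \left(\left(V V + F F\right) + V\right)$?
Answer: $- \frac{1648629}{325} \approx -5072.7$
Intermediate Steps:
$s = 31$ ($s = 1 + 30 = 31$)
$R{\left(V,F \right)} = 4 F \left(V + F^{2} + V^{2}\right)$ ($R{\left(V,F \right)} = 4 F \left(\left(V^{2} + F^{2}\right) + V\right) = 4 F \left(\left(F^{2} + V^{2}\right) + V\right) = 4 F \left(V + F^{2} + V^{2}\right)$)
$\frac{369}{-13} + \frac{R{\left(-8,s \right)}}{-25} = \frac{369}{-13} + \frac{4 \cdot 31 \left(-8 + 31^{2} + \left(-8\right)^{2}\right)}{-25} = 369 \left(- \frac{1}{13}\right) + 4 \cdot 31 \left(-8 + 961 + 64\right) \left(- \frac{1}{25}\right) = - \frac{369}{13} + 4 \cdot 31 \cdot 1017 \left(- \frac{1}{25}\right) = - \frac{369}{13} + 126108 \left(- \frac{1}{25}\right) = - \frac{369}{13} - \frac{126108}{25} = - \frac{1648629}{325}$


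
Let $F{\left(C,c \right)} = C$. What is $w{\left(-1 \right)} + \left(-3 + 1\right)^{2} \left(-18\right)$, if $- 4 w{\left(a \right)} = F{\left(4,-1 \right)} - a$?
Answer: $- \frac{293}{4} \approx -73.25$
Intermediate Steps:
$w{\left(a \right)} = -1 + \frac{a}{4}$ ($w{\left(a \right)} = - \frac{4 - a}{4} = -1 + \frac{a}{4}$)
$w{\left(-1 \right)} + \left(-3 + 1\right)^{2} \left(-18\right) = \left(-1 + \frac{1}{4} \left(-1\right)\right) + \left(-3 + 1\right)^{2} \left(-18\right) = \left(-1 - \frac{1}{4}\right) + \left(-2\right)^{2} \left(-18\right) = - \frac{5}{4} + 4 \left(-18\right) = - \frac{5}{4} - 72 = - \frac{293}{4}$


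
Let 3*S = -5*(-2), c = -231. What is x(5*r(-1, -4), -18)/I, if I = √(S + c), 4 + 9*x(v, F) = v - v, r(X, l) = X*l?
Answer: 4*I*√2049/6147 ≈ 0.029456*I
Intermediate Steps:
S = 10/3 (S = (-5*(-2))/3 = (⅓)*10 = 10/3 ≈ 3.3333)
x(v, F) = -4/9 (x(v, F) = -4/9 + (v - v)/9 = -4/9 + (⅑)*0 = -4/9 + 0 = -4/9)
I = I*√2049/3 (I = √(10/3 - 231) = √(-683/3) = I*√2049/3 ≈ 15.089*I)
x(5*r(-1, -4), -18)/I = -4*(-I*√2049/683)/9 = -(-4)*I*√2049/6147 = 4*I*√2049/6147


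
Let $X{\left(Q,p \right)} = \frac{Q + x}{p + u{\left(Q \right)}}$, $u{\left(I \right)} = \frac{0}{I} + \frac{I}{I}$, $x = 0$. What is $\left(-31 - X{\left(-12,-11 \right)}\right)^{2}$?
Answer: $\frac{25921}{25} \approx 1036.8$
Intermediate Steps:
$u{\left(I \right)} = 1$ ($u{\left(I \right)} = 0 + 1 = 1$)
$X{\left(Q,p \right)} = \frac{Q}{1 + p}$ ($X{\left(Q,p \right)} = \frac{Q + 0}{p + 1} = \frac{Q}{1 + p}$)
$\left(-31 - X{\left(-12,-11 \right)}\right)^{2} = \left(-31 - - \frac{12}{1 - 11}\right)^{2} = \left(-31 - - \frac{12}{-10}\right)^{2} = \left(-31 - \left(-12\right) \left(- \frac{1}{10}\right)\right)^{2} = \left(-31 - \frac{6}{5}\right)^{2} = \left(- \frac{161}{5}\right)^{2} = \frac{25921}{25}$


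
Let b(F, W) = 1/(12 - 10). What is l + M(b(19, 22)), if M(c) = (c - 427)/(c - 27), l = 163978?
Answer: 8691687/53 ≈ 1.6399e+5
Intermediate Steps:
b(F, W) = ½ (b(F, W) = 1/2 = ½)
M(c) = (-427 + c)/(-27 + c)
l + M(b(19, 22)) = 163978 + (-427 + ½)/(-27 + ½) = 163978 - 853/2/(-53/2) = 163978 - 2/53*(-853/2) = 163978 + 853/53 = 8691687/53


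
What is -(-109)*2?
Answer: 218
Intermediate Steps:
-(-109)*2 = -1*(-218) = 218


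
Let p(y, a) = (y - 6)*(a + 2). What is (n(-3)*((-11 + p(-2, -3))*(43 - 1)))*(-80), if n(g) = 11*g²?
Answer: 997920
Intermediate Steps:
p(y, a) = (-6 + y)*(2 + a)
(n(-3)*((-11 + p(-2, -3))*(43 - 1)))*(-80) = ((11*(-3)²)*((-11 + (-12 - 6*(-3) + 2*(-2) - 3*(-2)))*(43 - 1)))*(-80) = ((11*9)*((-11 + (-12 + 18 - 4 + 6))*42))*(-80) = (99*((-11 + 8)*42))*(-80) = (99*(-3*42))*(-80) = (99*(-126))*(-80) = -12474*(-80) = 997920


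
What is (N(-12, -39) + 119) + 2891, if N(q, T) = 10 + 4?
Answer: 3024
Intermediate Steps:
N(q, T) = 14
(N(-12, -39) + 119) + 2891 = (14 + 119) + 2891 = 133 + 2891 = 3024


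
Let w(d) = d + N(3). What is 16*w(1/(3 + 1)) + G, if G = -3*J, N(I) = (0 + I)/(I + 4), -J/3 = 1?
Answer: 139/7 ≈ 19.857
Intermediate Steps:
J = -3 (J = -3*1 = -3)
N(I) = I/(4 + I)
G = 9 (G = -3*(-3) = 9)
w(d) = 3/7 + d (w(d) = d + 3/(4 + 3) = d + 3/7 = 3/7 + d)
16*w(1/(3 + 1)) + G = 16*(3/7 + 1/(3 + 1)) + 9 = 16*(3/7 + 1/4) + 9 = 16*(3/7 + ¼) + 9 = 16*(19/28) + 9 = 76/7 + 9 = 139/7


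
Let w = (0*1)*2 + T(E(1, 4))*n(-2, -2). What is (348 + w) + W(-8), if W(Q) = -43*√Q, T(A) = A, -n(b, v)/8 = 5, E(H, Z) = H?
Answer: 308 - 86*I*√2 ≈ 308.0 - 121.62*I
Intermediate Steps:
n(b, v) = -40 (n(b, v) = -8*5 = -40)
w = -40 (w = (0*1)*2 + 1*(-40) = 0*2 - 40 = 0 - 40 = -40)
(348 + w) + W(-8) = (348 - 40) - 86*I*√2 = 308 - 86*I*√2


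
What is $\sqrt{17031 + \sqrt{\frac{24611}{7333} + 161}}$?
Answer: $\frac{\sqrt{915806072559 + 14666 \sqrt{2209476898}}}{7333} \approx 130.55$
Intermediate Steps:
$\sqrt{17031 + \sqrt{\frac{24611}{7333} + 161}} = \sqrt{17031 + \sqrt{\frac{1205224}{7333}}} = \sqrt{17031 + \frac{2 \sqrt{2209476898}}{7333}}$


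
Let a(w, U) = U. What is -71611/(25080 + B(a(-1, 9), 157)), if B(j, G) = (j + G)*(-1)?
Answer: -71611/24914 ≈ -2.8743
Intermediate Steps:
B(j, G) = -G - j (B(j, G) = (G + j)*(-1) = -G - j)
-71611/(25080 + B(a(-1, 9), 157)) = -71611/(25080 + (-1*157 - 1*9)) = -71611/(25080 + (-157 - 9)) = -71611/(25080 - 166) = -71611/24914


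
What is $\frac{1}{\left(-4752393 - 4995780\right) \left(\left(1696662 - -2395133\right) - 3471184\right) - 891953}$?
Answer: $- \frac{1}{6049824285656} \approx -1.6529 \cdot 10^{-13}$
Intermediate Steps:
$\frac{1}{\left(-4752393 - 4995780\right) \left(\left(1696662 - -2395133\right) - 3471184\right) - 891953} = \frac{1}{- 9748173 \left(\left(1696662 + 2395133\right) - 3471184\right) - 891953} = \frac{1}{- 9748173 \left(4091795 - 3471184\right) - 891953} = \frac{1}{\left(-9748173\right) 620611 - 891953} = \frac{1}{-6049823393703 - 891953} = \frac{1}{-6049824285656} = - \frac{1}{6049824285656}$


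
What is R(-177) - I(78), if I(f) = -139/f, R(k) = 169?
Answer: 13321/78 ≈ 170.78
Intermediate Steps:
R(-177) - I(78) = 169 - (-139)/78 = 169 - 1*(-139/78) = 169 + 139/78 = 13321/78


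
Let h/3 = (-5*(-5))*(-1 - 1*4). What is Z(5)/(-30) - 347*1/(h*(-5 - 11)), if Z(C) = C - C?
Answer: -347/6000 ≈ -0.057833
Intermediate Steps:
Z(C) = 0
h = -375 (h = 3*((-5*(-5))*(-1 - 1*4)) = 3*(25*(-1 - 4)) = 3*(25*(-5)) = 3*(-125) = -375)
Z(5)/(-30) - 347*1/(h*(-5 - 11)) = 0/(-30) - 347*(-1/(375*(-5 - 11))) = 0*(-1/30) - 347/((-375*(-16))) = 0 - 347/6000 = -347/6000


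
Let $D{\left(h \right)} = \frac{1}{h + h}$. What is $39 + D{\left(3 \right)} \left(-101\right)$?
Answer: $\frac{133}{6} \approx 22.167$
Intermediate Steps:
$D{\left(h \right)} = \frac{1}{2 h}$
$39 + D{\left(3 \right)} \left(-101\right) = 39 + \frac{1}{2 \cdot 3} \left(-101\right) = 39 + \frac{1}{2} \cdot \frac{1}{3} \left(-101\right) = 39 + \frac{1}{6} \left(-101\right) = 39 - \frac{101}{6} = \frac{133}{6}$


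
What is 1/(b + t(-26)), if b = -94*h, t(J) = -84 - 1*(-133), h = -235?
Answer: 1/22139 ≈ 4.5169e-5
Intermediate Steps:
t(J) = 49 (t(J) = -84 + 133 = 49)
b = 22090 (b = -94*(-235) = 22090)
1/(b + t(-26)) = 1/(22090 + 49) = 1/22139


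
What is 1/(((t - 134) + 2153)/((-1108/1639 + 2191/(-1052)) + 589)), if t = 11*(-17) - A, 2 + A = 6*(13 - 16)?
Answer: 1010813627/3193270256 ≈ 0.31655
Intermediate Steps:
A = -20 (A = -2 + 6*(13 - 16) = -2 + 6*(-3) = -2 - 18 = -20)
t = -167 (t = 11*(-17) - 1*(-20) = -187 + 20 = -167)
1/(((t - 134) + 2153)/((-1108/1639 + 2191/(-1052)) + 589)) = 1/(((-167 - 134) + 2153)/((-1108/1639 + 2191/(-1052)) + 589)) = 1/((-301 + 2153)/((-1108*1/1639 + 2191*(-1/1052)) + 589)) = 1/(1852/((-1108/1639 - 2191/1052) + 589)) = 1/(1852/(-4756665/1724228 + 589)) = 1/(1852/(1010813627/1724228)) = 1/(1852*(1724228/1010813627)) = 1/(3193270256/1010813627) = 1010813627/3193270256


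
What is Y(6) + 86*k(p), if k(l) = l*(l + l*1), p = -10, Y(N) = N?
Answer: 17206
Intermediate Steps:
k(l) = 2*l² (k(l) = l*(l + l) = l*(2*l) = 2*l²)
Y(6) + 86*k(p) = 6 + 86*(2*(-10)²) = 6 + 86*(2*100) = 6 + 86*200 = 6 + 17200 = 17206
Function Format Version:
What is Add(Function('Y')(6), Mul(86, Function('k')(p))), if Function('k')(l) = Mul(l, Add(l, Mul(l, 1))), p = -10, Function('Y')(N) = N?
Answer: 17206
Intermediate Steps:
Function('k')(l) = Mul(2, Pow(l, 2)) (Function('k')(l) = Mul(l, Add(l, l)) = Mul(l, Mul(2, l)) = Mul(2, Pow(l, 2)))
Add(Function('Y')(6), Mul(86, Function('k')(p))) = Add(6, Mul(86, Mul(2, Pow(-10, 2)))) = Add(6, Mul(86, Mul(2, 100))) = Add(6, Mul(86, 200)) = Add(6, 17200) = 17206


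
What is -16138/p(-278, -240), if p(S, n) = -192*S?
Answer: -8069/26688 ≈ -0.30235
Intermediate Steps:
-16138/p(-278, -240) = -16138/((-192*(-278))) = -16138/53376 = -16138*1/53376 = -8069/26688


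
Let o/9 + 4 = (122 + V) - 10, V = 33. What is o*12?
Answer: 15228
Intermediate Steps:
o = 1269 (o = -36 + 9*((122 + 33) - 10) = -36 + 9*(155 - 10) = -36 + 9*145 = -36 + 1305 = 1269)
o*12 = 1269*12 = 15228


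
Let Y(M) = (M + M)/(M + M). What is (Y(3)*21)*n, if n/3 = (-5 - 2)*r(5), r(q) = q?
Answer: -2205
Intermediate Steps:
Y(M) = 1 (Y(M) = (2*M)/((2*M)) = (2*M)*(1/(2*M)) = 1)
n = -105 (n = 3*((-5 - 2)*5) = 3*(-7*5) = 3*(-35) = -105)
(Y(3)*21)*n = (1*21)*(-105) = 21*(-105) = -2205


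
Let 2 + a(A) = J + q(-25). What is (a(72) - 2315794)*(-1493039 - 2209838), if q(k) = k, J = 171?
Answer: 8574567125050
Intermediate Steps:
a(A) = 144 (a(A) = -2 + (171 - 25) = -2 + 146 = 144)
(a(72) - 2315794)*(-1493039 - 2209838) = (144 - 2315794)*(-1493039 - 2209838) = -2315650*(-3702877) = 8574567125050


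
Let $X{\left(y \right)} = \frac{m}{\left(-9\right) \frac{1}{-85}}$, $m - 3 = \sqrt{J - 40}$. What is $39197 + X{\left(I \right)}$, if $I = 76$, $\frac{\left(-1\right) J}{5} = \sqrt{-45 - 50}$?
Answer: $\frac{117676}{3} + \frac{85 \sqrt{-40 - 5 i \sqrt{95}}}{9} \approx 39257.0 - 67.792 i$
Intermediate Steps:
$J = - 5 i \sqrt{95}$ ($J = - 5 \sqrt{-45 - 50} = - 5 \sqrt{-95} = - 5 i \sqrt{95} \approx - 48.734 i$)
$m = 3 + \sqrt{-40 - 5 i \sqrt{95}}$ ($m = 3 + \sqrt{- 5 i \sqrt{95} - 40} = 3 + \sqrt{-40 - 5 i \sqrt{95}} \approx 6.3947 - 7.178 i$)
$X{\left(y \right)} = \frac{85}{3} + \frac{85 \sqrt{-40 - 5 i \sqrt{95}}}{9}$ ($X{\left(y \right)} = \frac{3 + \sqrt{-40 - 5 i \sqrt{95}}}{\left(-9\right) \frac{1}{-85}} = \frac{3 + \sqrt{-40 - 5 i \sqrt{95}}}{\left(-9\right) \left(- \frac{1}{85}\right)} = \frac{3 + \sqrt{-40 - 5 i \sqrt{95}}}{\frac{9}{85}} = \left(3 + \sqrt{-40 - 5 i \sqrt{95}}\right) \frac{85}{9} = \frac{85}{3} + \frac{85 \sqrt{-40 - 5 i \sqrt{95}}}{9}$)
$39197 + X{\left(I \right)} = 39197 + \left(\frac{85}{3} + \frac{85 \sqrt{-40 - 5 i \sqrt{95}}}{9}\right) = \frac{117676}{3} + \frac{85 \sqrt{-40 - 5 i \sqrt{95}}}{9}$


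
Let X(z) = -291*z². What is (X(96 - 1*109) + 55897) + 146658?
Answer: 153376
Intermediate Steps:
(X(96 - 1*109) + 55897) + 146658 = (-291*(96 - 1*109)² + 55897) + 146658 = (-291*(96 - 109)² + 55897) + 146658 = (-291*(-13)² + 55897) + 146658 = (-291*169 + 55897) + 146658 = (-49179 + 55897) + 146658 = 6718 + 146658 = 153376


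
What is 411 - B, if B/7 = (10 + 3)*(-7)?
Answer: 1048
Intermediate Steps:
B = -637 (B = 7*((10 + 3)*(-7)) = 7*(13*(-7)) = 7*(-91) = -637)
411 - B = 411 - 1*(-637) = 411 + 637 = 1048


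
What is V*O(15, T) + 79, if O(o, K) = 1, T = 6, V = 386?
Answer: 465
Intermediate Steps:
V*O(15, T) + 79 = 386*1 + 79 = 386 + 79 = 465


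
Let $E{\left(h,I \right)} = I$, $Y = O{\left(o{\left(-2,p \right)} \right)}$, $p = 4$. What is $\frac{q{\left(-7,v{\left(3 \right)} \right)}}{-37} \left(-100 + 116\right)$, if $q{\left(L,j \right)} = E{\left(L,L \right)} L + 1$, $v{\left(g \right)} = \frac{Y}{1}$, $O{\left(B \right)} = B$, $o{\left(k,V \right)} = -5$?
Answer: $- \frac{800}{37} \approx -21.622$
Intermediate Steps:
$Y = -5$
$v{\left(g \right)} = -5$ ($v{\left(g \right)} = - \frac{5}{1} = \left(-5\right) 1 = -5$)
$q{\left(L,j \right)} = 1 + L^{2}$ ($q{\left(L,j \right)} = L L + 1 = L^{2} + 1 = 1 + L^{2}$)
$\frac{q{\left(-7,v{\left(3 \right)} \right)}}{-37} \left(-100 + 116\right) = \frac{1 + \left(-7\right)^{2}}{-37} \left(-100 + 116\right) = \left(1 + 49\right) \left(- \frac{1}{37}\right) 16 = 50 \left(- \frac{1}{37}\right) 16 = \left(- \frac{50}{37}\right) 16 = - \frac{800}{37}$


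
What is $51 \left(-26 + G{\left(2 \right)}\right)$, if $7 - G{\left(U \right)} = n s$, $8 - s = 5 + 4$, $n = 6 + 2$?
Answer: $-561$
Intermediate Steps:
$n = 8$
$s = -1$ ($s = 8 - \left(5 + 4\right) = 8 - 9 = -1$)
$G{\left(U \right)} = 15$ ($G{\left(U \right)} = 7 - 8 \left(-1\right) = 7 - -8 = 7 + 8 = 15$)
$51 \left(-26 + G{\left(2 \right)}\right) = 51 \left(-26 + 15\right) = 51 \left(-11\right) = -561$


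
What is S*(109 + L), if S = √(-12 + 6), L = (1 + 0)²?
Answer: 110*I*√6 ≈ 269.44*I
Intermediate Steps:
L = 1 (L = 1² = 1)
S = I*√6 (S = √(-6) = I*√6 ≈ 2.4495*I)
S*(109 + L) = (I*√6)*(109 + 1) = (I*√6)*110 = 110*I*√6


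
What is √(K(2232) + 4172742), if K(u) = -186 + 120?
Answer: 2*√1043169 ≈ 2042.7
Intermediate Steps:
K(u) = -66
√(K(2232) + 4172742) = √(-66 + 4172742) = √4172676 = 2*√1043169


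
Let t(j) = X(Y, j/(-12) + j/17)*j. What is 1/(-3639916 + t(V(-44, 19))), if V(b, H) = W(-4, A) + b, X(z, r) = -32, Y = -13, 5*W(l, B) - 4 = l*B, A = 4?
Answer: -5/18192156 ≈ -2.7484e-7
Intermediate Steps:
W(l, B) = ⅘ + B*l/5 (W(l, B) = ⅘ + (l*B)/5 = ⅘ + (B*l)/5 = ⅘ + B*l/5)
V(b, H) = -12/5 + b (V(b, H) = (⅘ + (⅕)*4*(-4)) + b = (⅘ - 16/5) + b = -12/5 + b)
t(j) = -32*j
1/(-3639916 + t(V(-44, 19))) = 1/(-3639916 - 32*(-12/5 - 44)) = 1/(-3639916 - 32*(-232/5)) = 1/(-3639916 + 7424/5) = 1/(-18192156/5) = -5/18192156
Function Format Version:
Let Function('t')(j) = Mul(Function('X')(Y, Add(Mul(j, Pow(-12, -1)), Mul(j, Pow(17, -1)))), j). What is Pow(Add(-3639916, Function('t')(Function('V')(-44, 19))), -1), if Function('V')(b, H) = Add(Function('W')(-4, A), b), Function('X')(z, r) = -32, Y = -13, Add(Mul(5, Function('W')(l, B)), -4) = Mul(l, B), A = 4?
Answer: Rational(-5, 18192156) ≈ -2.7484e-7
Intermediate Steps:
Function('W')(l, B) = Add(Rational(4, 5), Mul(Rational(1, 5), B, l)) (Function('W')(l, B) = Add(Rational(4, 5), Mul(Rational(1, 5), Mul(l, B))) = Add(Rational(4, 5), Mul(Rational(1, 5), Mul(B, l))) = Add(Rational(4, 5), Mul(Rational(1, 5), B, l)))
Function('V')(b, H) = Add(Rational(-12, 5), b) (Function('V')(b, H) = Add(Add(Rational(4, 5), Mul(Rational(1, 5), 4, -4)), b) = Add(Add(Rational(4, 5), Rational(-16, 5)), b) = Add(Rational(-12, 5), b))
Function('t')(j) = Mul(-32, j)
Pow(Add(-3639916, Function('t')(Function('V')(-44, 19))), -1) = Pow(Add(-3639916, Mul(-32, Add(Rational(-12, 5), -44))), -1) = Pow(Add(-3639916, Mul(-32, Rational(-232, 5))), -1) = Pow(Add(-3639916, Rational(7424, 5)), -1) = Pow(Rational(-18192156, 5), -1) = Rational(-5, 18192156)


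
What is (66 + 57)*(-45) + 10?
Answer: -5525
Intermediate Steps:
(66 + 57)*(-45) + 10 = 123*(-45) + 10 = -5535 + 10 = -5525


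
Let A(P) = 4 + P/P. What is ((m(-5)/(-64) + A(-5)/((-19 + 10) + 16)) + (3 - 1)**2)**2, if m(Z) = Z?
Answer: 4609609/200704 ≈ 22.967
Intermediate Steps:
A(P) = 5 (A(P) = 4 + 1 = 5)
((m(-5)/(-64) + A(-5)/((-19 + 10) + 16)) + (3 - 1)**2)**2 = ((-5/(-64) + 5/((-19 + 10) + 16)) + (3 - 1)**2)**2 = ((-5*(-1/64) + 5/(-9 + 16)) + 2**2)**2 = ((5/64 + 5/7) + 4)**2 = (355/448 + 4)**2 = (2147/448)**2 = 4609609/200704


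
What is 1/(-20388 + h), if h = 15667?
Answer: -1/4721 ≈ -0.00021182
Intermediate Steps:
1/(-20388 + h) = 1/(-20388 + 15667) = 1/(-4721) = -1/4721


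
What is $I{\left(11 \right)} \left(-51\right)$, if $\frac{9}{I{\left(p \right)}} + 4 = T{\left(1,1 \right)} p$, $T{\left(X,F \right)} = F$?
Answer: $- \frac{459}{7} \approx -65.571$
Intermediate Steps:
$I{\left(p \right)} = \frac{9}{-4 + p}$ ($I{\left(p \right)} = \frac{9}{-4 + 1 p} = \frac{9}{-4 + p}$)
$I{\left(11 \right)} \left(-51\right) = \frac{9}{-4 + 11} \left(-51\right) = \frac{9}{7} \left(-51\right) = - \frac{459}{7}$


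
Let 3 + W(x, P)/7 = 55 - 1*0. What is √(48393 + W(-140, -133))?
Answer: √48757 ≈ 220.81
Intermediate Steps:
W(x, P) = 364 (W(x, P) = -21 + 7*(55 - 1*0) = -21 + 7*(55 + 0) = -21 + 7*55 = -21 + 385 = 364)
√(48393 + W(-140, -133)) = √(48393 + 364) = √48757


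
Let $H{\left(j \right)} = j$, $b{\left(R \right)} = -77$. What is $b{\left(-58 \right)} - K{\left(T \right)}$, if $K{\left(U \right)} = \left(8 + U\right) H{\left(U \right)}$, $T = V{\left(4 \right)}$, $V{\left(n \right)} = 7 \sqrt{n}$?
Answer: $-385$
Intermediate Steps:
$T = 14$ ($T = 7 \sqrt{4} = 7 \cdot 2 = 14$)
$K{\left(U \right)} = U \left(8 + U\right)$ ($K{\left(U \right)} = \left(8 + U\right) U = U \left(8 + U\right)$)
$b{\left(-58 \right)} - K{\left(T \right)} = -77 - 14 \left(8 + 14\right) = -77 - 14 \cdot 22 = -77 - 308 = -385$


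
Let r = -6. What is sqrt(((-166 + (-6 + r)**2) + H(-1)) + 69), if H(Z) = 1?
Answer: 4*sqrt(3) ≈ 6.9282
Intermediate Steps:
sqrt(((-166 + (-6 + r)**2) + H(-1)) + 69) = sqrt(((-166 + (-6 - 6)**2) + 1) + 69) = sqrt(((-166 + (-12)**2) + 1) + 69) = sqrt(((-166 + 144) + 1) + 69) = sqrt((-22 + 1) + 69) = sqrt(-21 + 69) = sqrt(48) = 4*sqrt(3)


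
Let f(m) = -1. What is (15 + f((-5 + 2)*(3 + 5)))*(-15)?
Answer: -210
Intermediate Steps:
(15 + f((-5 + 2)*(3 + 5)))*(-15) = (15 - 1)*(-15) = 14*(-15) = -210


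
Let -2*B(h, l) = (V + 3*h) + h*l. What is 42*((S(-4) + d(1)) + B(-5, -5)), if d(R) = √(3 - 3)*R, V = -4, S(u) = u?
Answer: -294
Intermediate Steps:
d(R) = 0 (d(R) = √0*R = 0*R = 0)
B(h, l) = 2 - 3*h/2 - h*l/2 (B(h, l) = -((-4 + 3*h) + h*l)/2 = -(-4 + 3*h + h*l)/2 = 2 - 3*h/2 - h*l/2)
42*((S(-4) + d(1)) + B(-5, -5)) = 42*((-4 + 0) + (2 - 3/2*(-5) - ½*(-5)*(-5))) = 42*(-4 + (2 + 15/2 - 25/2)) = 42*(-4 - 3) = 42*(-7) = -294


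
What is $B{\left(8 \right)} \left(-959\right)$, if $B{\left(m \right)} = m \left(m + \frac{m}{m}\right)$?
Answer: $-69048$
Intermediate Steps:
$B{\left(m \right)} = m \left(1 + m\right)$ ($B{\left(m \right)} = m \left(m + 1\right) = m \left(1 + m\right)$)
$B{\left(8 \right)} \left(-959\right) = 8 \left(1 + 8\right) \left(-959\right) = 8 \cdot 9 \left(-959\right) = 72 \left(-959\right) = -69048$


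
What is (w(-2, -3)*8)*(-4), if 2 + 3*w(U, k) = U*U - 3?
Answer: 32/3 ≈ 10.667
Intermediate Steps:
w(U, k) = -5/3 + U**2/3 (w(U, k) = -2/3 + (U*U - 3)/3 = -2/3 + (U**2 - 3)/3 = -2/3 + (-3 + U**2)/3 = -2/3 + (-1 + U**2/3) = -5/3 + U**2/3)
(w(-2, -3)*8)*(-4) = ((-5/3 + (1/3)*(-2)**2)*8)*(-4) = ((-5/3 + (1/3)*4)*8)*(-4) = ((-5/3 + 4/3)*8)*(-4) = -1/3*8*(-4) = -8/3*(-4) = 32/3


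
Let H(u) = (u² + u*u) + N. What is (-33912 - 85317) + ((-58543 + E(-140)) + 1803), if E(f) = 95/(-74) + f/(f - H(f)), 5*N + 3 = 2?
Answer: -2561375183099/14555726 ≈ -1.7597e+5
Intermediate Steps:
N = -⅕ (N = -⅗ + (⅕)*2 = -⅗ + ⅖ = -⅕ ≈ -0.20000)
H(u) = -⅕ + 2*u² (H(u) = (u² + u*u) - ⅕ = (u² + u²) - ⅕ = 2*u² - ⅕ = -⅕ + 2*u²)
E(f) = -95/74 + f/(⅕ + f - 2*f²) (E(f) = 95/(-74) + f/(f - (-⅕ + 2*f²)) = 95*(-1/74) + f/(f + (⅕ - 2*f²)) = -95/74 + f/(⅕ + f - 2*f²))
(-33912 - 85317) + ((-58543 + E(-140)) + 1803) = (-33912 - 85317) + ((-58543 + 5*(-19 - 21*(-140) + 190*(-140)²)/(74*(1 - 10*(-140)² + 5*(-140)))) + 1803) = -119229 + ((-58543 + 5*(-19 + 2940 + 190*19600)/(74*(1 - 10*19600 - 700))) + 1803) = -119229 + ((-58543 + 5*(-19 + 2940 + 3724000)/(74*(1 - 196000 - 700))) + 1803) = -119229 + ((-58543 + (5/74)*3726921/(-196699)) + 1803) = -119229 + ((-58543 + (5/74)*(-1/196699)*3726921) + 1803) = -119229 + ((-58543 - 18634605/14555726) + 1803) = -119229 + (-852154501823/14555726 + 1803) = -119229 - 825910527845/14555726 = -2561375183099/14555726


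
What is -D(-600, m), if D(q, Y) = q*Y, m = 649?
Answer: 389400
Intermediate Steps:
D(q, Y) = Y*q
-D(-600, m) = -649*(-600) = -1*(-389400) = 389400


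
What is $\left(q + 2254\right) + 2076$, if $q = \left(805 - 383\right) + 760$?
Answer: $5512$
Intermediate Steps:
$q = 1182$ ($q = 422 + 760 = 1182$)
$\left(q + 2254\right) + 2076 = \left(1182 + 2254\right) + 2076 = 3436 + 2076 = 5512$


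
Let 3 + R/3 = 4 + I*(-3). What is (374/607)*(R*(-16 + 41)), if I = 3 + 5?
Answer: -645150/607 ≈ -1062.8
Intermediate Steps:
I = 8
R = -69 (R = -9 + 3*(4 + 8*(-3)) = -9 + 3*(4 - 24) = -9 + 3*(-20) = -9 - 60 = -69)
(374/607)*(R*(-16 + 41)) = (374/607)*(-69*(-16 + 41)) = (374*(1/607))*(-69*25) = (374/607)*(-1725) = -645150/607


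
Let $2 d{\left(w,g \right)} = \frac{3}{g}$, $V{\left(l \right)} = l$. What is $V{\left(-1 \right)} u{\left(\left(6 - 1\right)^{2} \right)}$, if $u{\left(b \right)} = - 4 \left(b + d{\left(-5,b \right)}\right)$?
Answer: $\frac{2506}{25} \approx 100.24$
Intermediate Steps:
$d{\left(w,g \right)} = \frac{3}{2 g}$ ($d{\left(w,g \right)} = \frac{3 \frac{1}{g}}{2} = \frac{3}{2 g}$)
$u{\left(b \right)} = - \frac{6}{b} - 4 b$ ($u{\left(b \right)} = - 4 \left(b + \frac{3}{2 b}\right) = - \frac{6}{b} - 4 b$)
$V{\left(-1 \right)} u{\left(\left(6 - 1\right)^{2} \right)} = - (- \frac{6}{\left(6 - 1\right)^{2}} - 4 \left(6 - 1\right)^{2}) = - (- \frac{6}{5^{2}} - 4 \cdot 5^{2}) = - (- \frac{6}{25} - 100) = \left(-1\right) \left(- \frac{2506}{25}\right) = \frac{2506}{25}$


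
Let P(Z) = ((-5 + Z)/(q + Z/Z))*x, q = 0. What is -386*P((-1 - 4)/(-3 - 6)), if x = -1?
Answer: -15440/9 ≈ -1715.6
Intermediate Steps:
P(Z) = 5 - Z (P(Z) = ((-5 + Z)/(0 + Z/Z))*(-1) = ((-5 + Z)/(0 + 1))*(-1) = ((-5 + Z)/1)*(-1) = ((-5 + Z)*1)*(-1) = (-5 + Z)*(-1) = 5 - Z)
-386*P((-1 - 4)/(-3 - 6)) = -386*(5 - (-1 - 4)/(-3 - 6)) = -386*(5 - (-5)/(-9)) = -386*(5 - (-5)*(-1)/9) = -386*(5 - 1*5/9) = -386*(5 - 5/9) = -386*40/9 = -15440/9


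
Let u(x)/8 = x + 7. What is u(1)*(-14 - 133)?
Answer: -9408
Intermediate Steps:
u(x) = 56 + 8*x (u(x) = 8*(x + 7) = 8*(7 + x) = 56 + 8*x)
u(1)*(-14 - 133) = (56 + 8*1)*(-14 - 133) = (56 + 8)*(-147) = 64*(-147) = -9408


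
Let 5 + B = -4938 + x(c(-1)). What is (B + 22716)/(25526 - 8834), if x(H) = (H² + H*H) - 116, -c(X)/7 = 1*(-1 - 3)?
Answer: 19225/16692 ≈ 1.1517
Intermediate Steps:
c(X) = 28 (c(X) = -7*(-1 - 3) = -7*(-4) = 28)
x(H) = -116 + 2*H² (x(H) = (H² + H²) - 116 = 2*H² - 116 = -116 + 2*H²)
B = -3491 (B = -5 + (-4938 + (-116 + 2*28²)) = -5 + (-4938 + (-116 + 2*784)) = -5 + (-4938 + (-116 + 1568)) = -5 + (-4938 + 1452) = -5 - 3486 = -3491)
(B + 22716)/(25526 - 8834) = (-3491 + 22716)/(25526 - 8834) = 19225/16692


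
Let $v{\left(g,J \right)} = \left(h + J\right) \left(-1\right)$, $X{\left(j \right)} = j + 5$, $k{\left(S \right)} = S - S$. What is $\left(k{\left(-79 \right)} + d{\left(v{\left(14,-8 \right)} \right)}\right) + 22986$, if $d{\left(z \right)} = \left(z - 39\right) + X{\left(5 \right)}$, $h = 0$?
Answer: $22965$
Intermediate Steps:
$k{\left(S \right)} = 0$
$X{\left(j \right)} = 5 + j$
$v{\left(g,J \right)} = - J$ ($v{\left(g,J \right)} = \left(0 + J\right) \left(-1\right) = J \left(-1\right) = - J$)
$d{\left(z \right)} = -29 + z$ ($d{\left(z \right)} = \left(z - 39\right) + \left(5 + 5\right) = \left(-39 + z\right) + 10 = -29 + z$)
$\left(k{\left(-79 \right)} + d{\left(v{\left(14,-8 \right)} \right)}\right) + 22986 = \left(0 - 21\right) + 22986 = -21 + 22986 = 22965$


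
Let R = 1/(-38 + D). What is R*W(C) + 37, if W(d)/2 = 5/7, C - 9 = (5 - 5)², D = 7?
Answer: 8019/217 ≈ 36.954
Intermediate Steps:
C = 9 (C = 9 + (5 - 5)² = 9 + 0² = 9 + 0 = 9)
W(d) = 10/7 (W(d) = 2*(5/7) = 10/7)
R = -1/31 (R = 1/(-38 + 7) = 1/(-31) = -1/31 ≈ -0.032258)
R*W(C) + 37 = -1/31*10/7 + 37 = -10/217 + 37 = 8019/217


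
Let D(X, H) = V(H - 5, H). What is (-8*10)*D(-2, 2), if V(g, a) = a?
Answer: -160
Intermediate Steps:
D(X, H) = H
(-8*10)*D(-2, 2) = -8*10*2 = -80*2 = -160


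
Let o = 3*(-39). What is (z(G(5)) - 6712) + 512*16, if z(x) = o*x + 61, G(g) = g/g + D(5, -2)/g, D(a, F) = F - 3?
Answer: 1541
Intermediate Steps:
o = -117
D(a, F) = -3 + F
G(g) = 1 - 5/g (G(g) = g/g + (-3 - 2)/g = 1 - 5/g)
z(x) = 61 - 117*x (z(x) = -117*x + 61 = 61 - 117*x)
(z(G(5)) - 6712) + 512*16 = ((61 - 117*(-5 + 5)/5) - 6712) + 512*16 = ((61 - 117*0/5) - 6712) + 8192 = ((61 - 117*0) - 6712) + 8192 = ((61 + 0) - 6712) + 8192 = (61 - 6712) + 8192 = -6651 + 8192 = 1541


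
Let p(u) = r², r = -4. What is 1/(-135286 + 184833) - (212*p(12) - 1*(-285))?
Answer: -182184318/49547 ≈ -3677.0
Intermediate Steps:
p(u) = 16 (p(u) = (-4)² = 16)
1/(-135286 + 184833) - (212*p(12) - 1*(-285)) = 1/(-135286 + 184833) - (212*16 - 1*(-285)) = 1/49547 - (3392 + 285) = 1/49547 - 1*3677 = 1/49547 - 3677 = -182184318/49547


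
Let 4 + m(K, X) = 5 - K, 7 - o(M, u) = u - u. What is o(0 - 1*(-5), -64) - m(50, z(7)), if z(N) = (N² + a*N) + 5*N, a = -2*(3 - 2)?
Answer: 56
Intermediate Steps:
o(M, u) = 7 (o(M, u) = 7 - (u - u) = 7 - 1*0 = 7 + 0 = 7)
a = -2 (a = -2*1 = -2)
z(N) = N² + 3*N (z(N) = (N² - 2*N) + 5*N = N² + 3*N)
m(K, X) = 1 - K (m(K, X) = -4 + (5 - K) = 1 - K)
o(0 - 1*(-5), -64) - m(50, z(7)) = 7 - (1 - 1*50) = 7 - (1 - 50) = 7 - 1*(-49) = 7 + 49 = 56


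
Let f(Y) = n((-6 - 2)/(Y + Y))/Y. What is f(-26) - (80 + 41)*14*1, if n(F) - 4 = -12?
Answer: -22018/13 ≈ -1693.7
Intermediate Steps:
n(F) = -8 (n(F) = 4 - 12 = -8)
f(Y) = -8/Y
f(-26) - (80 + 41)*14*1 = -8/(-26) - (80 + 41)*14*1 = -8*(-1/26) - 121*14 = 4/13 - 1*1694 = 4/13 - 1694 = -22018/13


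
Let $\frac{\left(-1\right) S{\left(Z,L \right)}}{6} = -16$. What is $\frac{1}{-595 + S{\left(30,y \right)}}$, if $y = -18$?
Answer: $- \frac{1}{499} \approx -0.002004$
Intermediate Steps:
$S{\left(Z,L \right)} = 96$ ($S{\left(Z,L \right)} = \left(-6\right) \left(-16\right) = 96$)
$\frac{1}{-595 + S{\left(30,y \right)}} = \frac{1}{-595 + 96} = \frac{1}{-499} = - \frac{1}{499}$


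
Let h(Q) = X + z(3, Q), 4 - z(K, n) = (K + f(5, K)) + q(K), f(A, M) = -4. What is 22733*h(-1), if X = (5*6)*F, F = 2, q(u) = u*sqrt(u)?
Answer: 1477645 - 68199*sqrt(3) ≈ 1.3595e+6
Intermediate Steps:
q(u) = u**(3/2)
z(K, n) = 8 - K - K**(3/2) (z(K, n) = 4 - ((K - 4) + K**(3/2)) = 4 - ((-4 + K) + K**(3/2)) = 4 - (-4 + K + K**(3/2)) = 4 + (4 - K - K**(3/2)) = 8 - K - K**(3/2))
X = 60 (X = (5*6)*2 = 30*2 = 60)
h(Q) = 65 - 3*sqrt(3) (h(Q) = 60 + (8 - 1*3 - 3**(3/2)) = 60 + (8 - 3 - 3*sqrt(3)) = 60 + (5 - 3*sqrt(3)) = 65 - 3*sqrt(3))
22733*h(-1) = 22733*(65 - 3*sqrt(3)) = 1477645 - 68199*sqrt(3)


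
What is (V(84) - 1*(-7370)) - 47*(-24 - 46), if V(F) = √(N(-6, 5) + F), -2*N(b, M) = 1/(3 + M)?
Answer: 10660 + √1343/4 ≈ 10669.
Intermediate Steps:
N(b, M) = -1/(2*(3 + M))
V(F) = √(-1/16 + F) (V(F) = √(-1/(6 + 2*5) + F) = √(-1/(6 + 10) + F) = √(-1/16 + F))
(V(84) - 1*(-7370)) - 47*(-24 - 46) = (√(-1 + 16*84)/4 - 1*(-7370)) - 47*(-24 - 46) = (√(-1 + 1344)/4 + 7370) - 47*(-70) = (√1343/4 + 7370) - 1*(-3290) = (7370 + √1343/4) + 3290 = 10660 + √1343/4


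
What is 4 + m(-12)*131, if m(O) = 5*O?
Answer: -7856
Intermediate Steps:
4 + m(-12)*131 = 4 + (5*(-12))*131 = 4 - 60*131 = 4 - 7860 = -7856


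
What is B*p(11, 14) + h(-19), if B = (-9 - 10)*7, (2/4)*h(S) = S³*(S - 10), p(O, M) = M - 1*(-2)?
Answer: 395694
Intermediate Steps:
p(O, M) = 2 + M (p(O, M) = M + 2 = 2 + M)
h(S) = 2*S³*(-10 + S) (h(S) = 2*(S³*(S - 10)) = 2*(S³*(-10 + S)) = 2*S³*(-10 + S))
B = -133 (B = -19*7 = -133)
B*p(11, 14) + h(-19) = -133*(2 + 14) + 2*(-19)³*(-10 - 19) = -133*16 + 2*(-6859)*(-29) = -2128 + 397822 = 395694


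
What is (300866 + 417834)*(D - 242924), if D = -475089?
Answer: -516035943100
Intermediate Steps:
(300866 + 417834)*(D - 242924) = (300866 + 417834)*(-475089 - 242924) = 718700*(-718013) = -516035943100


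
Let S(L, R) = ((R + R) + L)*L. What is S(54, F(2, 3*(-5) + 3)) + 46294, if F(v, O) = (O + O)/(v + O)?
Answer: 247346/5 ≈ 49469.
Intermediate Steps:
F(v, O) = 2*O/(O + v) (F(v, O) = (2*O)/(O + v) = 2*O/(O + v))
S(L, R) = L*(L + 2*R) (S(L, R) = (2*R + L)*L = (L + 2*R)*L = L*(L + 2*R))
S(54, F(2, 3*(-5) + 3)) + 46294 = 54*(54 + 2*(2*(3*(-5) + 3)/((3*(-5) + 3) + 2))) + 46294 = 54*(54 + 2*(2*(-15 + 3)/((-15 + 3) + 2))) + 46294 = 54*(54 + 2*(2*(-12)/(-12 + 2))) + 46294 = 54*(54 + 2*(2*(-12)/(-10))) + 46294 = 54*(54 + 2*(2*(-12)*(-⅒))) + 46294 = 54*(54 + 2*(12/5)) + 46294 = 54*(54 + 24/5) + 46294 = 54*(294/5) + 46294 = 15876/5 + 46294 = 247346/5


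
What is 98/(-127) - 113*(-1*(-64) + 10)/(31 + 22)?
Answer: -1067168/6731 ≈ -158.55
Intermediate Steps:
98/(-127) - 113*(-1*(-64) + 10)/(31 + 22) = 98*(-1/127) - 113*(64 + 10)/53 = -98/127 - 8362/53 = -1067168/6731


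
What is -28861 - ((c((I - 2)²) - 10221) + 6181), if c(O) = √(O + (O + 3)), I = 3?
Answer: -24821 - √5 ≈ -24823.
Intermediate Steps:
c(O) = √(3 + 2*O) (c(O) = √(O + (3 + O)) = √(3 + 2*O))
-28861 - ((c((I - 2)²) - 10221) + 6181) = -28861 - ((√(3 + 2*(3 - 2)²) - 10221) + 6181) = -28861 - ((√(3 + 2*1²) - 10221) + 6181) = -28861 - ((√(3 + 2*1) - 10221) + 6181) = -28861 - ((√(3 + 2) - 10221) + 6181) = -28861 - ((√5 - 10221) + 6181) = -28861 - ((-10221 + √5) + 6181) = -28861 - (-4040 + √5) = -28861 + (4040 - √5) = -24821 - √5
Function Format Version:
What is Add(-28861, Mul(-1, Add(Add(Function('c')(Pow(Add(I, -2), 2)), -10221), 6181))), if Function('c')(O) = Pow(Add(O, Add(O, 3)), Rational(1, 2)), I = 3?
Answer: Add(-24821, Mul(-1, Pow(5, Rational(1, 2)))) ≈ -24823.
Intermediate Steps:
Function('c')(O) = Pow(Add(3, Mul(2, O)), Rational(1, 2)) (Function('c')(O) = Pow(Add(O, Add(3, O)), Rational(1, 2)) = Pow(Add(3, Mul(2, O)), Rational(1, 2)))
Add(-28861, Mul(-1, Add(Add(Function('c')(Pow(Add(I, -2), 2)), -10221), 6181))) = Add(-28861, Mul(-1, Add(Add(Pow(Add(3, Mul(2, Pow(Add(3, -2), 2))), Rational(1, 2)), -10221), 6181))) = Add(-28861, Mul(-1, Add(Add(Pow(Add(3, Mul(2, Pow(1, 2))), Rational(1, 2)), -10221), 6181))) = Add(-28861, Mul(-1, Add(Add(Pow(Add(3, Mul(2, 1)), Rational(1, 2)), -10221), 6181))) = Add(-28861, Mul(-1, Add(Add(Pow(Add(3, 2), Rational(1, 2)), -10221), 6181))) = Add(-28861, Mul(-1, Add(Add(Pow(5, Rational(1, 2)), -10221), 6181))) = Add(-28861, Mul(-1, Add(Add(-10221, Pow(5, Rational(1, 2))), 6181))) = Add(-28861, Mul(-1, Add(-4040, Pow(5, Rational(1, 2))))) = Add(-28861, Add(4040, Mul(-1, Pow(5, Rational(1, 2))))) = Add(-24821, Mul(-1, Pow(5, Rational(1, 2))))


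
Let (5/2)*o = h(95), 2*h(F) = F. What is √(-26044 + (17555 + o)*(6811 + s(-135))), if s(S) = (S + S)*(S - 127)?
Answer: √1362855230 ≈ 36917.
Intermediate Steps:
h(F) = F/2
o = 19 (o = 2*((½)*95)/5 = (⅖)*(95/2) = 19)
s(S) = 2*S*(-127 + S) (s(S) = (2*S)*(-127 + S) = 2*S*(-127 + S))
√(-26044 + (17555 + o)*(6811 + s(-135))) = √(-26044 + (17555 + 19)*(6811 + 2*(-135)*(-127 - 135))) = √(-26044 + 17574*(6811 + 2*(-135)*(-262))) = √(-26044 + 17574*(6811 + 70740)) = √(-26044 + 17574*77551) = √(-26044 + 1362881274) = √1362855230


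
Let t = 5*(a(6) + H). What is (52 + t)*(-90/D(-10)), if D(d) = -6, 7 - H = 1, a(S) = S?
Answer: 1680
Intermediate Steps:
H = 6 (H = 7 - 1*1 = 7 - 1 = 6)
t = 60 (t = 5*(6 + 6) = 5*12 = 60)
(52 + t)*(-90/D(-10)) = (52 + 60)*(-90/(-6)) = 112*(-90*(-⅙)) = 112*15 = 1680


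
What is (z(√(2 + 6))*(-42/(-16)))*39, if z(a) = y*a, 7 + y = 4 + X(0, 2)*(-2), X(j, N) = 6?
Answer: -12285*√2/4 ≈ -4343.4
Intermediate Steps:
y = -15 (y = -7 + (4 + 6*(-2)) = -7 + (4 - 12) = -7 - 8 = -15)
z(a) = -15*a
(z(√(2 + 6))*(-42/(-16)))*39 = ((-15*√(2 + 6))*(-42/(-16)))*39 = ((-30*√2)*(-42*(-1/16)))*39 = (-30*√2*(21/8))*39 = -315*√2/4*39 = -12285*√2/4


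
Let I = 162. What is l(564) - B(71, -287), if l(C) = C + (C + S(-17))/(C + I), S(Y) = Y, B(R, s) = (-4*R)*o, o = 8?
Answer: 2059483/726 ≈ 2836.8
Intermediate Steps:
B(R, s) = -32*R (B(R, s) = -4*R*8 = -32*R)
l(C) = C + (-17 + C)/(162 + C) (l(C) = C + (C - 17)/(C + 162) = C + (-17 + C)/(162 + C))
l(564) - B(71, -287) = (-17 + 564**2 + 163*564)/(162 + 564) - (-32)*71 = (-17 + 318096 + 91932)/726 - 1*(-2272) = (1/726)*410011 + 2272 = 410011/726 + 2272 = 2059483/726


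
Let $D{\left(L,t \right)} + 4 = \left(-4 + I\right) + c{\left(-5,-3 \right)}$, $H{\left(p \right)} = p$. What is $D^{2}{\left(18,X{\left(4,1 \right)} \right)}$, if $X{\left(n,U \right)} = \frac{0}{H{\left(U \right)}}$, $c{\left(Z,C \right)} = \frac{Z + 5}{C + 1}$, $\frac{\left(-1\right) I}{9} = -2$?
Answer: $100$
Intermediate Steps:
$I = 18$ ($I = \left(-9\right) \left(-2\right) = 18$)
$c{\left(Z,C \right)} = \frac{5 + Z}{1 + C}$
$X{\left(n,U \right)} = 0$ ($X{\left(n,U \right)} = \frac{0}{U} = 0$)
$D{\left(L,t \right)} = 10$ ($D{\left(L,t \right)} = -4 + \left(\left(-4 + 18\right) + \frac{5 - 5}{1 - 3}\right) = -4 + \left(14 + \frac{1}{-2} \cdot 0\right) = -4 + \left(14 - 0\right) = -4 + \left(14 + 0\right) = -4 + 14 = 10$)
$D^{2}{\left(18,X{\left(4,1 \right)} \right)} = 10^{2} = 100$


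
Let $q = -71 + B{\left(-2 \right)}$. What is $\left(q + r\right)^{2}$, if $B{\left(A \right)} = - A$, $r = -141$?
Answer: $44100$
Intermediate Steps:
$q = -69$ ($q = -71 - -2 = -71 + 2 = -69$)
$\left(q + r\right)^{2} = \left(-69 - 141\right)^{2} = \left(-210\right)^{2} = 44100$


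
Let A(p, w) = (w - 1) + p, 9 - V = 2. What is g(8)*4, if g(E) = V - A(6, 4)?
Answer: -8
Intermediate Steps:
V = 7 (V = 9 - 1*2 = 9 - 2 = 7)
A(p, w) = -1 + p + w (A(p, w) = (-1 + w) + p = -1 + p + w)
g(E) = -2 (g(E) = 7 - (-1 + 6 + 4) = 7 - 1*9 = 7 - 9 = -2)
g(8)*4 = -2*4 = -8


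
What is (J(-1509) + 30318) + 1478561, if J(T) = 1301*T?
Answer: -454330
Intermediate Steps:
(J(-1509) + 30318) + 1478561 = (1301*(-1509) + 30318) + 1478561 = (-1963209 + 30318) + 1478561 = -1932891 + 1478561 = -454330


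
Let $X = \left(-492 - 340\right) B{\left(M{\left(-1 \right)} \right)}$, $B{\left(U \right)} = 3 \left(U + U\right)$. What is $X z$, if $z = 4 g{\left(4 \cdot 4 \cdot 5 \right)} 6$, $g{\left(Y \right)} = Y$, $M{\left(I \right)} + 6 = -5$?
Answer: $105431040$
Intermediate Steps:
$M{\left(I \right)} = -11$ ($M{\left(I \right)} = -6 - 5 = -11$)
$B{\left(U \right)} = 6 U$ ($B{\left(U \right)} = 3 \cdot 2 U = 6 U$)
$z = 1920$ ($z = 4 \cdot 4 \cdot 4 \cdot 5 \cdot 6 = 4 \cdot 16 \cdot 5 \cdot 6 = 4 \cdot 80 \cdot 6 = 320 \cdot 6 = 1920$)
$X = 54912$ ($X = \left(-492 - 340\right) 6 \left(-11\right) = \left(-832\right) \left(-66\right) = 54912$)
$X z = 54912 \cdot 1920 = 105431040$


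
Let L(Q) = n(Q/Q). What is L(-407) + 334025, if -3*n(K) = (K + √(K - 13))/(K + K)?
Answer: 2004149/6 - I*√3/3 ≈ 3.3403e+5 - 0.57735*I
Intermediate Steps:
n(K) = -(K + √(-13 + K))/(6*K) (n(K) = -(K + √(K - 13))/(3*(K + K)) = -(K + √(-13 + K))/(3*(2*K)) = -(K + √(-13 + K))*1/(2*K)/3 = -(K + √(-13 + K))/(6*K))
L(Q) = -⅙ - I*√3/3 (L(Q) = (-Q/Q - √(-13 + Q/Q))/(6*((Q/Q))) = (⅙)*(-1*1 - √(-13 + 1))/1 = (⅙)*1*(-1 - √(-12)) = (⅙)*1*(-1 - 2*I*√3) = -⅙ - I*√3/3)
L(-407) + 334025 = (-⅙ - I*√3/3) + 334025 = 2004149/6 - I*√3/3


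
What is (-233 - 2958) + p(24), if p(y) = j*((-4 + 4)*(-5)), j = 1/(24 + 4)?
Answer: -3191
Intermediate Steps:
j = 1/28 ≈ 0.035714
p(y) = 0 (p(y) = ((-4 + 4)*(-5))/28 = (0*(-5))/28 = (1/28)*0 = 0)
(-233 - 2958) + p(24) = (-233 - 2958) + 0 = -3191 + 0 = -3191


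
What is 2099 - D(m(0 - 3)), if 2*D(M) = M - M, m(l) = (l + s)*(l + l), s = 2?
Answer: 2099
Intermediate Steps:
m(l) = 2*l*(2 + l) (m(l) = (l + 2)*(l + l) = (2 + l)*(2*l) = 2*l*(2 + l))
D(M) = 0 (D(M) = (M - M)/2 = (½)*0 = 0)
2099 - D(m(0 - 3)) = 2099 - 1*0 = 2099 + 0 = 2099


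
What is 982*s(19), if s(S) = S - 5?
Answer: 13748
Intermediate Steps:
s(S) = -5 + S
982*s(19) = 982*(-5 + 19) = 982*14 = 13748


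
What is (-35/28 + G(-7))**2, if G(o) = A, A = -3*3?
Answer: 1681/16 ≈ 105.06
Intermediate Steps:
A = -9
G(o) = -9
(-35/28 + G(-7))**2 = (-35/28 - 9)**2 = (-35*1/28 - 9)**2 = (-5/4 - 9)**2 = (-41/4)**2 = 1681/16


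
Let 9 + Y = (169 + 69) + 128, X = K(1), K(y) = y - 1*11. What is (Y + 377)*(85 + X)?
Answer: 55050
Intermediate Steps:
K(y) = -11 + y (K(y) = y - 11 = -11 + y)
X = -10 (X = -11 + 1 = -10)
Y = 357 (Y = -9 + ((169 + 69) + 128) = -9 + (238 + 128) = -9 + 366 = 357)
(Y + 377)*(85 + X) = (357 + 377)*(85 - 10) = 734*75 = 55050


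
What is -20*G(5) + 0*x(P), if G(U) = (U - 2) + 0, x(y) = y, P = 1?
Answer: -60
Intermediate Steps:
G(U) = -2 + U (G(U) = (-2 + U) + 0 = -2 + U)
-20*G(5) + 0*x(P) = -20*(-2 + 5) + 0*1 = -20*3 + 0 = -60 + 0 = -60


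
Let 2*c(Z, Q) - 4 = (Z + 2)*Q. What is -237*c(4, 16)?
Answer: -11850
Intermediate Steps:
c(Z, Q) = 2 + Q*(2 + Z)/2 (c(Z, Q) = 2 + ((Z + 2)*Q)/2 = 2 + ((2 + Z)*Q)/2 = 2 + (Q*(2 + Z))/2 = 2 + Q*(2 + Z)/2)
-237*c(4, 16) = -237*(2 + 16 + (½)*16*4) = -237*(2 + 16 + 32) = -237*50 = -11850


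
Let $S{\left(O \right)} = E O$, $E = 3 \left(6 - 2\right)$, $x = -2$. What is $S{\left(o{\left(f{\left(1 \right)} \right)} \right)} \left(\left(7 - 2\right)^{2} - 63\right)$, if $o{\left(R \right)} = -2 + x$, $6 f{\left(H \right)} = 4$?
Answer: $1824$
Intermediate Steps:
$f{\left(H \right)} = \frac{2}{3}$ ($f{\left(H \right)} = \frac{1}{6} \cdot 4 = \frac{2}{3}$)
$E = 12$ ($E = 3 \cdot 4 = 12$)
$o{\left(R \right)} = -4$ ($o{\left(R \right)} = -2 - 2 = -4$)
$S{\left(O \right)} = 12 O$
$S{\left(o{\left(f{\left(1 \right)} \right)} \right)} \left(\left(7 - 2\right)^{2} - 63\right) = 12 \left(-4\right) \left(\left(7 - 2\right)^{2} - 63\right) = - 48 \left(5^{2} - 63\right) = - 48 \left(25 - 63\right) = \left(-48\right) \left(-38\right) = 1824$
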